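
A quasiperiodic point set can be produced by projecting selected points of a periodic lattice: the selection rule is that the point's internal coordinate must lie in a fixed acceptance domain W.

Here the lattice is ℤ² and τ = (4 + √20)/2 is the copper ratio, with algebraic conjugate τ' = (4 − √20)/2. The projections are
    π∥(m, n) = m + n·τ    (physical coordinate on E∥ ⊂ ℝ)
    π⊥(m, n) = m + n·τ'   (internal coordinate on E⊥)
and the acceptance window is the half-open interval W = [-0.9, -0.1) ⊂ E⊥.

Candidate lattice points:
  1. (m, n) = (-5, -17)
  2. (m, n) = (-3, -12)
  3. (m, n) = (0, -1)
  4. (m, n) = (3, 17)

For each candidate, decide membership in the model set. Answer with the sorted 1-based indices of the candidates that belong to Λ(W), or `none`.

Numerically τ ≈ 4.236068 and τ' = −1/τ ≈ -0.236068.
#1 (-5,-17): internal coord -5 + (-17)·τ' = -0.986844; -0.986844 ∉ [-0.9, -0.1) → out
#2 (-3,-12): internal coord -3 + (-12)·τ' = -0.167184; -0.167184 ∈ [-0.9, -0.1) → IN Λ
#3 (0,-1): internal coord 0 + (-1)·τ' = +0.236068; +0.236068 ∉ [-0.9, -0.1) → out
#4 (3,17): internal coord 3 + (17)·τ' = -1.013156; -1.013156 ∉ [-0.9, -0.1) → out

2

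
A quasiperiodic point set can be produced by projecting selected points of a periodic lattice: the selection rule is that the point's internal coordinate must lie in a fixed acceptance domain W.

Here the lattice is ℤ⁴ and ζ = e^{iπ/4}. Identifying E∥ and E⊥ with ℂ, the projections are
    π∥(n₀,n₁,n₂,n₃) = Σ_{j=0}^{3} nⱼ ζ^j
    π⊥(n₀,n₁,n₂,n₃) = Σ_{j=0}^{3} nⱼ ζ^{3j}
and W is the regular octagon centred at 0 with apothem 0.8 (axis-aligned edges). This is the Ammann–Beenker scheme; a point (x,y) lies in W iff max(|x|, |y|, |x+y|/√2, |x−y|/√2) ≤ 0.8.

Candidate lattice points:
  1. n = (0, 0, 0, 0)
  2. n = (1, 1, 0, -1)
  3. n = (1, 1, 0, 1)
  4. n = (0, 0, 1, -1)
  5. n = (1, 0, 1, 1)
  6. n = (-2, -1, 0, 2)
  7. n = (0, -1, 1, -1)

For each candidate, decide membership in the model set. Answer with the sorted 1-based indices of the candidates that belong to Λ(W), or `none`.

Internal map: ζ^{3j} for j=0..3 gives (1,0), (−√2/2,√2/2), (0,−1), (√2/2,√2/2).
candidate 1: n = (0, 0, 0, 0) → π⊥ ≈ (+0.00000, +0.00000); max(|x|,|y|,|x±y|/√2) = 0.00000 ≤ 0.8 ⇒ ∈ W
candidate 2: n = (1, 1, 0, -1) → π⊥ ≈ (-0.41421, +0.00000); max(|x|,|y|,|x±y|/√2) = 0.41421 ≤ 0.8 ⇒ ∈ W
candidate 3: n = (1, 1, 0, 1) → π⊥ ≈ (+1.00000, +1.41421); max(|x|,|y|,|x±y|/√2) = 1.70711 > 0.8 ⇒ ∉ W
candidate 4: n = (0, 0, 1, -1) → π⊥ ≈ (-0.70711, -1.70711); max(|x|,|y|,|x±y|/√2) = 1.70711 > 0.8 ⇒ ∉ W
candidate 5: n = (1, 0, 1, 1) → π⊥ ≈ (+1.70711, -0.29289); max(|x|,|y|,|x±y|/√2) = 1.70711 > 0.8 ⇒ ∉ W
candidate 6: n = (-2, -1, 0, 2) → π⊥ ≈ (+0.12132, +0.70711); max(|x|,|y|,|x±y|/√2) = 0.70711 ≤ 0.8 ⇒ ∈ W
candidate 7: n = (0, -1, 1, -1) → π⊥ ≈ (+0.00000, -2.41421); max(|x|,|y|,|x±y|/√2) = 2.41421 > 0.8 ⇒ ∉ W

1, 2, 6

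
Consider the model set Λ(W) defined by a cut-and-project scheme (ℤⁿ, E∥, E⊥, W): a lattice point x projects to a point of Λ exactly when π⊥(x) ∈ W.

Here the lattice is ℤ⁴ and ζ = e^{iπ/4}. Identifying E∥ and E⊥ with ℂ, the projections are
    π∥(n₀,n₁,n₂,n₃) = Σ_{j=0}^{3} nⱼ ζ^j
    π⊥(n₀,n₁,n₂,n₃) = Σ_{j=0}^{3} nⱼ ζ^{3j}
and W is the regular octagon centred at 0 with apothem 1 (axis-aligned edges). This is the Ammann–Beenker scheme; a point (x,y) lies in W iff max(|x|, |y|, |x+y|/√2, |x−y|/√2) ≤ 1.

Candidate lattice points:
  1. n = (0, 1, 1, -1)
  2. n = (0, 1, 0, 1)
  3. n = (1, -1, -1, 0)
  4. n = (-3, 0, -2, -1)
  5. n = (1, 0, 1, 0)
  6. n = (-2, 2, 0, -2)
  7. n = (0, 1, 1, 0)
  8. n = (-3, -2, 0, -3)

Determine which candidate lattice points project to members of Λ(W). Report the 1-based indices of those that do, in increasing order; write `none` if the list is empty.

7

Internal map: ζ^{3j} for j=0..3 gives (1,0), (−√2/2,√2/2), (0,−1), (√2/2,√2/2).
#1 (0, 1, 1, -1): internal (-1.41421, -1.00000); octagon support 1.70711 vs apothem 1 → ∉ W
#2 (0, 1, 0, 1): internal (0.00000, 1.41421); octagon support 1.41421 vs apothem 1 → ∉ W
#3 (1, -1, -1, 0): internal (1.70711, 0.29289); octagon support 1.70711 vs apothem 1 → ∉ W
#4 (-3, 0, -2, -1): internal (-3.70711, 1.29289); octagon support 3.70711 vs apothem 1 → ∉ W
#5 (1, 0, 1, 0): internal (1.00000, -1.00000); octagon support 1.41421 vs apothem 1 → ∉ W
#6 (-2, 2, 0, -2): internal (-4.82843, 0.00000); octagon support 4.82843 vs apothem 1 → ∉ W
#7 (0, 1, 1, 0): internal (-0.70711, -0.29289); octagon support 0.70711 vs apothem 1 → ∈ W
#8 (-3, -2, 0, -3): internal (-3.70711, -3.53553); octagon support 5.12132 vs apothem 1 → ∉ W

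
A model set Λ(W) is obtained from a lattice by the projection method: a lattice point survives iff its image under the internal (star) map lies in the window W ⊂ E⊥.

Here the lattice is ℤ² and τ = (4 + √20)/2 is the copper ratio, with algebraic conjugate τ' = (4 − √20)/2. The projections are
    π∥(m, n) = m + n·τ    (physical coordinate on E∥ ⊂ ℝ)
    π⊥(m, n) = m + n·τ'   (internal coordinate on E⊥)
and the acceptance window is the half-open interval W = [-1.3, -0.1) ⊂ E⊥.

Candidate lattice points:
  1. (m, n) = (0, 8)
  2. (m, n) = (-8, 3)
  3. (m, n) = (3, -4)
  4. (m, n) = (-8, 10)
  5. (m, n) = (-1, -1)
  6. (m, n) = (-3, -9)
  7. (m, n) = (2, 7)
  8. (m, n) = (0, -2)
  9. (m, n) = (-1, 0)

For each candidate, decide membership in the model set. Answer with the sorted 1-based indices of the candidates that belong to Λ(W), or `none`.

Compute τ' = (4−√20)/2 = -0.23607, so π⊥(m,n) = m -0.23607·n.
#1 (0,8): internal coord 0 + (8)·τ' = -1.88854; -1.88854 ∉ [-1.3, -0.1) → out
#2 (-8,3): internal coord -8 + (3)·τ' = -8.70820; -8.70820 ∉ [-1.3, -0.1) → out
#3 (3,-4): internal coord 3 + (-4)·τ' = +3.94427; +3.94427 ∉ [-1.3, -0.1) → out
#4 (-8,10): internal coord -8 + (10)·τ' = -10.36068; -10.36068 ∉ [-1.3, -0.1) → out
#5 (-1,-1): internal coord -1 + (-1)·τ' = -0.76393; -0.76393 ∈ [-1.3, -0.1) → IN Λ
#6 (-3,-9): internal coord -3 + (-9)·τ' = -0.87539; -0.87539 ∈ [-1.3, -0.1) → IN Λ
#7 (2,7): internal coord 2 + (7)·τ' = +0.34752; +0.34752 ∉ [-1.3, -0.1) → out
#8 (0,-2): internal coord 0 + (-2)·τ' = +0.47214; +0.47214 ∉ [-1.3, -0.1) → out
#9 (-1,0): internal coord -1 + (0)·τ' = -1.00000; -1.00000 ∈ [-1.3, -0.1) → IN Λ

5, 6, 9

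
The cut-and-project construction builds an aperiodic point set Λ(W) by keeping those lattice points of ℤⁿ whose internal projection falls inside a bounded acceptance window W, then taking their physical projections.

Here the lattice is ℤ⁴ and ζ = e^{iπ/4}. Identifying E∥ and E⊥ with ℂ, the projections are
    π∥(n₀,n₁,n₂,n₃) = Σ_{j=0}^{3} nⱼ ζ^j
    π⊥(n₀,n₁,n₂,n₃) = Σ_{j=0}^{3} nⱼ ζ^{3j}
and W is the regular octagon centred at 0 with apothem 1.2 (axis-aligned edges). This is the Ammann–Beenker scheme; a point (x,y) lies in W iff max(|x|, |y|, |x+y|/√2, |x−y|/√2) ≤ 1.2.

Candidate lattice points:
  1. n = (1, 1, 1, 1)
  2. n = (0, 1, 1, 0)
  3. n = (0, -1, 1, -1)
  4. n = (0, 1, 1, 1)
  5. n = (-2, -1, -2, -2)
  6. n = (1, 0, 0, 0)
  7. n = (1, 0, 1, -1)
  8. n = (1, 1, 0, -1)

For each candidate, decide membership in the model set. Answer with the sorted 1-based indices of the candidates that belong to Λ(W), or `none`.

Internal map: ζ^{3j} for j=0..3 gives (1,0), (−√2/2,√2/2), (0,−1), (√2/2,√2/2).
#1 (1, 1, 1, 1): internal (1.0000, 0.4142); octagon support 1.0000 vs apothem 1.2 → ∈ W
#2 (0, 1, 1, 0): internal (-0.7071, -0.2929); octagon support 0.7071 vs apothem 1.2 → ∈ W
#3 (0, -1, 1, -1): internal (0.0000, -2.4142); octagon support 2.4142 vs apothem 1.2 → ∉ W
#4 (0, 1, 1, 1): internal (0.0000, 0.4142); octagon support 0.4142 vs apothem 1.2 → ∈ W
#5 (-2, -1, -2, -2): internal (-2.7071, -0.1213); octagon support 2.7071 vs apothem 1.2 → ∉ W
#6 (1, 0, 0, 0): internal (1.0000, 0.0000); octagon support 1.0000 vs apothem 1.2 → ∈ W
#7 (1, 0, 1, -1): internal (0.2929, -1.7071); octagon support 1.7071 vs apothem 1.2 → ∉ W
#8 (1, 1, 0, -1): internal (-0.4142, 0.0000); octagon support 0.4142 vs apothem 1.2 → ∈ W

1, 2, 4, 6, 8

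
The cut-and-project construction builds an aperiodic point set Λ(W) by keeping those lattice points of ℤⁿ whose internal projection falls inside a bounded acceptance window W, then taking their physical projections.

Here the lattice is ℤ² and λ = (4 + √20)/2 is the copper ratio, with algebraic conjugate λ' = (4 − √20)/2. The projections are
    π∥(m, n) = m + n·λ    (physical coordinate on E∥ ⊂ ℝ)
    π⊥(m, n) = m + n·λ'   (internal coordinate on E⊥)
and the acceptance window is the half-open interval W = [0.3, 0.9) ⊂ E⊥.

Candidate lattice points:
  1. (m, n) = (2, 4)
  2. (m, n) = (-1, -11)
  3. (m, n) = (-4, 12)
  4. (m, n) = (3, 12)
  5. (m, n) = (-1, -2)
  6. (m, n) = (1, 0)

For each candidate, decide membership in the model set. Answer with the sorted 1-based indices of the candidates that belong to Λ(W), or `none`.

Compute λ' = (4−√20)/2 = -0.23607, so π⊥(m,n) = m -0.23607·n.
candidate 1: (m,n)=(2,4) → π∥ = 2+4·λ ≈ 18.94427, π⊥ = 2+4·λ' ≈ 1.05573 ∉ [0.3, 0.9) ⇒ out
candidate 2: (m,n)=(-1,-11) → π∥ = -1-11·λ ≈ -47.59675, π⊥ = -1-11·λ' ≈ 1.59675 ∉ [0.3, 0.9) ⇒ out
candidate 3: (m,n)=(-4,12) → π∥ = -4+12·λ ≈ 46.83282, π⊥ = -4+12·λ' ≈ -6.83282 ∉ [0.3, 0.9) ⇒ out
candidate 4: (m,n)=(3,12) → π∥ = 3+12·λ ≈ 53.83282, π⊥ = 3+12·λ' ≈ 0.16718 ∉ [0.3, 0.9) ⇒ out
candidate 5: (m,n)=(-1,-2) → π∥ = -1-2·λ ≈ -9.47214, π⊥ = -1-2·λ' ≈ -0.52786 ∉ [0.3, 0.9) ⇒ out
candidate 6: (m,n)=(1,0) → π∥ = 1+0·λ ≈ 1.00000, π⊥ = 1+0·λ' ≈ 1.00000 ∉ [0.3, 0.9) ⇒ out

none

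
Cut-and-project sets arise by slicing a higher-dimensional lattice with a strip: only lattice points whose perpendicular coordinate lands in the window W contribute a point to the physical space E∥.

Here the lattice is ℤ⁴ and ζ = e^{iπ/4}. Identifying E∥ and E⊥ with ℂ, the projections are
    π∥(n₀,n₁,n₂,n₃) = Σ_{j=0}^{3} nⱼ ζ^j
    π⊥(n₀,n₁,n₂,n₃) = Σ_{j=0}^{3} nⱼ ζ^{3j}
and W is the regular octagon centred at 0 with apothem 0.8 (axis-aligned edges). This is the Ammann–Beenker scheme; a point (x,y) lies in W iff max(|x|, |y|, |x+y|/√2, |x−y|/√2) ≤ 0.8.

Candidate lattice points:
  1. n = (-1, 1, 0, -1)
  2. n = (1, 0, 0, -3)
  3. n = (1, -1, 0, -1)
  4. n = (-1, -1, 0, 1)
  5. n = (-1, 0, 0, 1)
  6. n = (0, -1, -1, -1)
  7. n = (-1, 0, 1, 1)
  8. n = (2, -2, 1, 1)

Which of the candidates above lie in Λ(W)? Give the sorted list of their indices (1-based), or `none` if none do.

Internal map: ζ^{3j} for j=0..3 gives (1,0), (−√2/2,√2/2), (0,−1), (√2/2,√2/2).
candidate 1: n = (-1, 1, 0, -1) → π⊥ ≈ (-2.414214, +0.000000); max(|x|,|y|,|x±y|/√2) = 2.414214 > 0.8 ⇒ ∉ W
candidate 2: n = (1, 0, 0, -3) → π⊥ ≈ (-1.121320, -2.121320); max(|x|,|y|,|x±y|/√2) = 2.292893 > 0.8 ⇒ ∉ W
candidate 3: n = (1, -1, 0, -1) → π⊥ ≈ (+1.000000, -1.414214); max(|x|,|y|,|x±y|/√2) = 1.707107 > 0.8 ⇒ ∉ W
candidate 4: n = (-1, -1, 0, 1) → π⊥ ≈ (+0.414214, +0.000000); max(|x|,|y|,|x±y|/√2) = 0.414214 ≤ 0.8 ⇒ ∈ W
candidate 5: n = (-1, 0, 0, 1) → π⊥ ≈ (-0.292893, +0.707107); max(|x|,|y|,|x±y|/√2) = 0.707107 ≤ 0.8 ⇒ ∈ W
candidate 6: n = (0, -1, -1, -1) → π⊥ ≈ (+0.000000, -0.414214); max(|x|,|y|,|x±y|/√2) = 0.414214 ≤ 0.8 ⇒ ∈ W
candidate 7: n = (-1, 0, 1, 1) → π⊥ ≈ (-0.292893, -0.292893); max(|x|,|y|,|x±y|/√2) = 0.414214 ≤ 0.8 ⇒ ∈ W
candidate 8: n = (2, -2, 1, 1) → π⊥ ≈ (+4.121320, -1.707107); max(|x|,|y|,|x±y|/√2) = 4.121320 > 0.8 ⇒ ∉ W

4, 5, 6, 7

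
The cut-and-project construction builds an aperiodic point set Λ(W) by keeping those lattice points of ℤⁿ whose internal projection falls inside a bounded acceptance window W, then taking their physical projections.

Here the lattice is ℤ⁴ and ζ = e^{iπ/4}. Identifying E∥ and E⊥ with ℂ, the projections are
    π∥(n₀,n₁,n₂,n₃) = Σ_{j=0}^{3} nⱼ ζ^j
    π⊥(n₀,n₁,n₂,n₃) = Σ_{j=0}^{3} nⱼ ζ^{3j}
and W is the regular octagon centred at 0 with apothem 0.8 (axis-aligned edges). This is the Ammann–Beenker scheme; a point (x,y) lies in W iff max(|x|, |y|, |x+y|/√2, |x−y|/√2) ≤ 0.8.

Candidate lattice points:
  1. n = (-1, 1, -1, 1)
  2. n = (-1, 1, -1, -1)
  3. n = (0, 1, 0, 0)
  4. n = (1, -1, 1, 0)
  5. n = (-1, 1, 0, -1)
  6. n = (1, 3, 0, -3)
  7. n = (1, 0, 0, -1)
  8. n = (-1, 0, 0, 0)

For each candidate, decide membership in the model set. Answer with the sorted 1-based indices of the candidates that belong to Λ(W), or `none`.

7

With ζ = e^{iπ/4} the internal vectors are ζ^0,ζ^3,ζ^6,ζ^9.
candidate 1: n = (-1, 1, -1, 1) → π⊥ ≈ (-1.0000, +2.4142); max(|x|,|y|,|x±y|/√2) = 2.4142 > 0.8 ⇒ ∉ W
candidate 2: n = (-1, 1, -1, -1) → π⊥ ≈ (-2.4142, +1.0000); max(|x|,|y|,|x±y|/√2) = 2.4142 > 0.8 ⇒ ∉ W
candidate 3: n = (0, 1, 0, 0) → π⊥ ≈ (-0.7071, +0.7071); max(|x|,|y|,|x±y|/√2) = 1.0000 > 0.8 ⇒ ∉ W
candidate 4: n = (1, -1, 1, 0) → π⊥ ≈ (+1.7071, -1.7071); max(|x|,|y|,|x±y|/√2) = 2.4142 > 0.8 ⇒ ∉ W
candidate 5: n = (-1, 1, 0, -1) → π⊥ ≈ (-2.4142, +0.0000); max(|x|,|y|,|x±y|/√2) = 2.4142 > 0.8 ⇒ ∉ W
candidate 6: n = (1, 3, 0, -3) → π⊥ ≈ (-3.2426, +0.0000); max(|x|,|y|,|x±y|/√2) = 3.2426 > 0.8 ⇒ ∉ W
candidate 7: n = (1, 0, 0, -1) → π⊥ ≈ (+0.2929, -0.7071); max(|x|,|y|,|x±y|/√2) = 0.7071 ≤ 0.8 ⇒ ∈ W
candidate 8: n = (-1, 0, 0, 0) → π⊥ ≈ (-1.0000, +0.0000); max(|x|,|y|,|x±y|/√2) = 1.0000 > 0.8 ⇒ ∉ W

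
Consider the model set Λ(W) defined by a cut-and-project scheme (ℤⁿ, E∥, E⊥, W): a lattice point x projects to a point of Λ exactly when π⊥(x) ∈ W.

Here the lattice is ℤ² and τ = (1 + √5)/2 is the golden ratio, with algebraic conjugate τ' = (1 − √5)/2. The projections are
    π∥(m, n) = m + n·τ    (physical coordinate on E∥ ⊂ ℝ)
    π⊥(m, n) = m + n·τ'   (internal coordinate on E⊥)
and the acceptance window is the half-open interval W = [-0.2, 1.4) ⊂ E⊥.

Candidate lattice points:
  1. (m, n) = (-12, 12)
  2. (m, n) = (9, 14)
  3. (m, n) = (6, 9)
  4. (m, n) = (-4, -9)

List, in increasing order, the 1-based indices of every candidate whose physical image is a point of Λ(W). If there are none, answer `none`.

Numerically τ ≈ 1.6180 and τ' = −1/τ ≈ -0.6180.
#1 (-12,12): internal coord -12 + (12)·τ' = -19.4164; -19.4164 ∉ [-0.2, 1.4) → out
#2 (9,14): internal coord 9 + (14)·τ' = +0.3475; +0.3475 ∈ [-0.2, 1.4) → IN Λ
#3 (6,9): internal coord 6 + (9)·τ' = +0.4377; +0.4377 ∈ [-0.2, 1.4) → IN Λ
#4 (-4,-9): internal coord -4 + (-9)·τ' = +1.5623; +1.5623 ∉ [-0.2, 1.4) → out

2, 3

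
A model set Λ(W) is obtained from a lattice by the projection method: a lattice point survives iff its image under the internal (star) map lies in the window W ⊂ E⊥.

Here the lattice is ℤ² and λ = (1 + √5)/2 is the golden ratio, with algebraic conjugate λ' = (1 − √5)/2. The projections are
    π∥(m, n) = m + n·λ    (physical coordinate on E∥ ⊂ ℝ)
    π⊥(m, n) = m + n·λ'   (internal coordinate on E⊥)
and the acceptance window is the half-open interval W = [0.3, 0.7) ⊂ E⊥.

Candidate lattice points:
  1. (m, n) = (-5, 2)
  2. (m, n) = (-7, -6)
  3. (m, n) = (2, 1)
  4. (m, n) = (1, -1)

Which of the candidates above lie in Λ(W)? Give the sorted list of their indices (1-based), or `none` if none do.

none

λ' = (1−√5)/2 ≈ -0.618034.
candidate 1: (m,n)=(-5,2) → π∥ = -5+2·λ ≈ -1.763932, π⊥ = -5+2·λ' ≈ -6.236068 ∉ [0.3, 0.7) ⇒ out
candidate 2: (m,n)=(-7,-6) → π∥ = -7-6·λ ≈ -16.708204, π⊥ = -7-6·λ' ≈ -3.291796 ∉ [0.3, 0.7) ⇒ out
candidate 3: (m,n)=(2,1) → π∥ = 2+1·λ ≈ 3.618034, π⊥ = 2+1·λ' ≈ 1.381966 ∉ [0.3, 0.7) ⇒ out
candidate 4: (m,n)=(1,-1) → π∥ = 1-1·λ ≈ -0.618034, π⊥ = 1-1·λ' ≈ 1.618034 ∉ [0.3, 0.7) ⇒ out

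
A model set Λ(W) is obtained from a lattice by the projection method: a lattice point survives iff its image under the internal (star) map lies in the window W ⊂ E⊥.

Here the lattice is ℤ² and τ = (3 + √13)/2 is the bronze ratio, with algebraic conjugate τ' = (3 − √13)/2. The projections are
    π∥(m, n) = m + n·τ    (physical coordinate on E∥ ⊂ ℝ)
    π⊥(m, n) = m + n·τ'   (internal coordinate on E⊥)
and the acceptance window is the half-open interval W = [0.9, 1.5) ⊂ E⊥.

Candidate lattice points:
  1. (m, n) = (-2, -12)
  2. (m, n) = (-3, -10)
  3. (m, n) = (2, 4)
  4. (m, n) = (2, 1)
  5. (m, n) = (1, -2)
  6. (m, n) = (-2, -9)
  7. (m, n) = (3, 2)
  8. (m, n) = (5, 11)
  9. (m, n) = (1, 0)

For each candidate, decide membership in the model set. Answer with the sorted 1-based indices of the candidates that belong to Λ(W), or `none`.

τ' = (3−√13)/2 ≈ -0.302776.
[1] lift (-2,-12): star map gives 1.633308; window check 0.9 ≤ 1.633308 < 1.5 is false → out
[2] lift (-3,-10): star map gives 0.027756; window check 0.9 ≤ 0.027756 < 1.5 is false → out
[3] lift (2,4): star map gives 0.788897; window check 0.9 ≤ 0.788897 < 1.5 is false → out
[4] lift (2,1): star map gives 1.697224; window check 0.9 ≤ 1.697224 < 1.5 is false → out
[5] lift (1,-2): star map gives 1.605551; window check 0.9 ≤ 1.605551 < 1.5 is false → out
[6] lift (-2,-9): star map gives 0.724981; window check 0.9 ≤ 0.724981 < 1.5 is false → out
[7] lift (3,2): star map gives 2.394449; window check 0.9 ≤ 2.394449 < 1.5 is false → out
[8] lift (5,11): star map gives 1.669468; window check 0.9 ≤ 1.669468 < 1.5 is false → out
[9] lift (1,0): star map gives 1.000000; window check 0.9 ≤ 1.000000 < 1.5 is true → IN Λ

9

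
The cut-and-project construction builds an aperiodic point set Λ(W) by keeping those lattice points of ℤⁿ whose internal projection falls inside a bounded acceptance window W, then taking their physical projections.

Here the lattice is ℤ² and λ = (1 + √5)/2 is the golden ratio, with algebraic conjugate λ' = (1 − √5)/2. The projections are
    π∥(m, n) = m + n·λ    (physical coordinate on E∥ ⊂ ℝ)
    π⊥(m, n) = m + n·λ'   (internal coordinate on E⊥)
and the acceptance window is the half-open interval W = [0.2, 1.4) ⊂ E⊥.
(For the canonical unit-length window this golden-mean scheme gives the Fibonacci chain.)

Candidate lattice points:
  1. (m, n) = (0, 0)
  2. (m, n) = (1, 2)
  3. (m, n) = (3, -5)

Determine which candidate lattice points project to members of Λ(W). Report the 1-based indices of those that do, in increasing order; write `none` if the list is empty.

λ' = (1−√5)/2 ≈ -0.6180.
#1 (0,0): internal coord 0 + (0)·λ' = +0.0000; +0.0000 ∉ [0.2, 1.4) → out
#2 (1,2): internal coord 1 + (2)·λ' = -0.2361; -0.2361 ∉ [0.2, 1.4) → out
#3 (3,-5): internal coord 3 + (-5)·λ' = +6.0902; +6.0902 ∉ [0.2, 1.4) → out

none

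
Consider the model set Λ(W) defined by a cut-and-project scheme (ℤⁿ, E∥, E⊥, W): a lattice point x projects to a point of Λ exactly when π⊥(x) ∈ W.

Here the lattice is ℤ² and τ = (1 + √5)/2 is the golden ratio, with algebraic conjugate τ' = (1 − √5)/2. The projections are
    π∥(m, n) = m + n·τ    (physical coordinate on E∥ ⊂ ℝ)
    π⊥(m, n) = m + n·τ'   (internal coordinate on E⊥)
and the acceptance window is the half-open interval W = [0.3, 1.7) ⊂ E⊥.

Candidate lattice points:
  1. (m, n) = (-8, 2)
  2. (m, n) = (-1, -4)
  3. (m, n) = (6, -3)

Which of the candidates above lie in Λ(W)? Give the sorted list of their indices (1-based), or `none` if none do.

2

Compute τ' = (1−√5)/2 = -0.618034, so π⊥(m,n) = m -0.618034·n.
candidate 1: (m,n)=(-8,2) → π∥ = -8+2·τ ≈ -4.763932, π⊥ = -8+2·τ' ≈ -9.236068 ∉ [0.3, 1.7) ⇒ out
candidate 2: (m,n)=(-1,-4) → π∥ = -1-4·τ ≈ -7.472136, π⊥ = -1-4·τ' ≈ 1.472136 ∈ [0.3, 1.7) ⇒ IN Λ
candidate 3: (m,n)=(6,-3) → π∥ = 6-3·τ ≈ 1.145898, π⊥ = 6-3·τ' ≈ 7.854102 ∉ [0.3, 1.7) ⇒ out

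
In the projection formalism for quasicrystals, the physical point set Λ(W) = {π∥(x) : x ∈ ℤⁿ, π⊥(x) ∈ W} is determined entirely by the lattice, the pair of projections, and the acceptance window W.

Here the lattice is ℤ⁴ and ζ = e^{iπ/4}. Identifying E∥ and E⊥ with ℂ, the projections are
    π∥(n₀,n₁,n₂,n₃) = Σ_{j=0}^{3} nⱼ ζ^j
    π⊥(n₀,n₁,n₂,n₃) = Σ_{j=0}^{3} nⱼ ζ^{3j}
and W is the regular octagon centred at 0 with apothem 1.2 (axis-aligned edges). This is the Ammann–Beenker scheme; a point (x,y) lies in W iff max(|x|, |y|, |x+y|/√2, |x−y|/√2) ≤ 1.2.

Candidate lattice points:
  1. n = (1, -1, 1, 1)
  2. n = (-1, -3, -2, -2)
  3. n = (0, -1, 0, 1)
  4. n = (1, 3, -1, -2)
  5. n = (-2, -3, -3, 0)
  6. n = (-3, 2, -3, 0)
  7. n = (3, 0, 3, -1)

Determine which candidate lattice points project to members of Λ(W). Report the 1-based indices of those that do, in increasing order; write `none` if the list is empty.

5

π⊥(n) = n₀ + n₁ζ³ + n₂ζ⁶ + n₃ζ⁹ where ζ = e^{iπ/4}.
candidate 1: n = (1, -1, 1, 1) → π⊥ ≈ (+2.41421, -1.00000); max(|x|,|y|,|x±y|/√2) = 2.41421 > 1.2 ⇒ ∉ W
candidate 2: n = (-1, -3, -2, -2) → π⊥ ≈ (-0.29289, -1.53553); max(|x|,|y|,|x±y|/√2) = 1.53553 > 1.2 ⇒ ∉ W
candidate 3: n = (0, -1, 0, 1) → π⊥ ≈ (+1.41421, +0.00000); max(|x|,|y|,|x±y|/√2) = 1.41421 > 1.2 ⇒ ∉ W
candidate 4: n = (1, 3, -1, -2) → π⊥ ≈ (-2.53553, +1.70711); max(|x|,|y|,|x±y|/√2) = 3.00000 > 1.2 ⇒ ∉ W
candidate 5: n = (-2, -3, -3, 0) → π⊥ ≈ (+0.12132, +0.87868); max(|x|,|y|,|x±y|/√2) = 0.87868 ≤ 1.2 ⇒ ∈ W
candidate 6: n = (-3, 2, -3, 0) → π⊥ ≈ (-4.41421, +4.41421); max(|x|,|y|,|x±y|/√2) = 6.24264 > 1.2 ⇒ ∉ W
candidate 7: n = (3, 0, 3, -1) → π⊥ ≈ (+2.29289, -3.70711); max(|x|,|y|,|x±y|/√2) = 4.24264 > 1.2 ⇒ ∉ W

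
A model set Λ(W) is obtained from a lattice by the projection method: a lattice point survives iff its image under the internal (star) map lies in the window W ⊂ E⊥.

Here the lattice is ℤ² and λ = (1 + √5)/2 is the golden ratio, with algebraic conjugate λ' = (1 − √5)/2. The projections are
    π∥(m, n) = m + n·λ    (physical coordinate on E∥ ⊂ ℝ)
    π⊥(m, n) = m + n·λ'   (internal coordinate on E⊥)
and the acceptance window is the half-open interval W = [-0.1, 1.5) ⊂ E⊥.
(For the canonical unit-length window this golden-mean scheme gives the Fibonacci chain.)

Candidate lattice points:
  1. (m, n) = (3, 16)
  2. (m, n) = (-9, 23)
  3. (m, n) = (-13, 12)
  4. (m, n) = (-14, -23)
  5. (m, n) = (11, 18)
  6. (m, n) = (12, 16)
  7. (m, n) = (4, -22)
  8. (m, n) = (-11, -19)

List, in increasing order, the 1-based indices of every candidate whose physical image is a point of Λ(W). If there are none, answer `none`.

4, 8

Compute λ' = (1−√5)/2 = -0.618034, so π⊥(m,n) = m -0.618034·n.
candidate 1: (m,n)=(3,16) → π∥ = 3+16·λ ≈ 28.888544, π⊥ = 3+16·λ' ≈ -6.888544 ∉ [-0.1, 1.5) ⇒ out
candidate 2: (m,n)=(-9,23) → π∥ = -9+23·λ ≈ 28.214782, π⊥ = -9+23·λ' ≈ -23.214782 ∉ [-0.1, 1.5) ⇒ out
candidate 3: (m,n)=(-13,12) → π∥ = -13+12·λ ≈ 6.416408, π⊥ = -13+12·λ' ≈ -20.416408 ∉ [-0.1, 1.5) ⇒ out
candidate 4: (m,n)=(-14,-23) → π∥ = -14-23·λ ≈ -51.214782, π⊥ = -14-23·λ' ≈ 0.214782 ∈ [-0.1, 1.5) ⇒ IN Λ
candidate 5: (m,n)=(11,18) → π∥ = 11+18·λ ≈ 40.124612, π⊥ = 11+18·λ' ≈ -0.124612 ∉ [-0.1, 1.5) ⇒ out
candidate 6: (m,n)=(12,16) → π∥ = 12+16·λ ≈ 37.888544, π⊥ = 12+16·λ' ≈ 2.111456 ∉ [-0.1, 1.5) ⇒ out
candidate 7: (m,n)=(4,-22) → π∥ = 4-22·λ ≈ -31.596748, π⊥ = 4-22·λ' ≈ 17.596748 ∉ [-0.1, 1.5) ⇒ out
candidate 8: (m,n)=(-11,-19) → π∥ = -11-19·λ ≈ -41.742646, π⊥ = -11-19·λ' ≈ 0.742646 ∈ [-0.1, 1.5) ⇒ IN Λ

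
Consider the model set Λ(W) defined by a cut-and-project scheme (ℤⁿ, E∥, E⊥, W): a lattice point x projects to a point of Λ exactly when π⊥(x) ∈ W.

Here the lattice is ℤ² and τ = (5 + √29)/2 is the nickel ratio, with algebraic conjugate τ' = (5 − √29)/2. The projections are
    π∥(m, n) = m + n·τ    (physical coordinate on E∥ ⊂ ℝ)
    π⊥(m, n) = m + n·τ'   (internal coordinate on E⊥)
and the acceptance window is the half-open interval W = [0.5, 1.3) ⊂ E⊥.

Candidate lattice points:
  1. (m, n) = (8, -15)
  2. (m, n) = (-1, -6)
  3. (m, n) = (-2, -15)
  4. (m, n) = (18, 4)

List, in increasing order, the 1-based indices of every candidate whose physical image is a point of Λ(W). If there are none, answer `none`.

τ' = (5−√29)/2 ≈ -0.192582.
[1] lift (8,-15): star map gives 10.888736; window check 0.5 ≤ 10.888736 < 1.3 is false → out
[2] lift (-1,-6): star map gives 0.155494; window check 0.5 ≤ 0.155494 < 1.3 is false → out
[3] lift (-2,-15): star map gives 0.888736; window check 0.5 ≤ 0.888736 < 1.3 is true → IN Λ
[4] lift (18,4): star map gives 17.229670; window check 0.5 ≤ 17.229670 < 1.3 is false → out

3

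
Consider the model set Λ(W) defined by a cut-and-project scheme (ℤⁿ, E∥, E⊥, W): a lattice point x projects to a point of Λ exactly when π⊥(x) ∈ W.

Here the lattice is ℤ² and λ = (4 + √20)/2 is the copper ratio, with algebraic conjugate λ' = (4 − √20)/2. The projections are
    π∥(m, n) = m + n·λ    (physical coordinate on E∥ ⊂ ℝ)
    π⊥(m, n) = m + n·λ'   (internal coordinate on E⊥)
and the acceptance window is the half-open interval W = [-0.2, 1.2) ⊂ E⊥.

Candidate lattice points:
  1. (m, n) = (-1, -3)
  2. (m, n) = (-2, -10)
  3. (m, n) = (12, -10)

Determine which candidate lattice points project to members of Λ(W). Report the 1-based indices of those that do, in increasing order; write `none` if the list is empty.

2

λ' = (4−√20)/2 ≈ -0.2361.
candidate 1: (m,n)=(-1,-3) → π∥ = -1-3·λ ≈ -13.7082, π⊥ = -1-3·λ' ≈ -0.2918 ∉ [-0.2, 1.2) ⇒ out
candidate 2: (m,n)=(-2,-10) → π∥ = -2-10·λ ≈ -44.3607, π⊥ = -2-10·λ' ≈ 0.3607 ∈ [-0.2, 1.2) ⇒ IN Λ
candidate 3: (m,n)=(12,-10) → π∥ = 12-10·λ ≈ -30.3607, π⊥ = 12-10·λ' ≈ 14.3607 ∉ [-0.2, 1.2) ⇒ out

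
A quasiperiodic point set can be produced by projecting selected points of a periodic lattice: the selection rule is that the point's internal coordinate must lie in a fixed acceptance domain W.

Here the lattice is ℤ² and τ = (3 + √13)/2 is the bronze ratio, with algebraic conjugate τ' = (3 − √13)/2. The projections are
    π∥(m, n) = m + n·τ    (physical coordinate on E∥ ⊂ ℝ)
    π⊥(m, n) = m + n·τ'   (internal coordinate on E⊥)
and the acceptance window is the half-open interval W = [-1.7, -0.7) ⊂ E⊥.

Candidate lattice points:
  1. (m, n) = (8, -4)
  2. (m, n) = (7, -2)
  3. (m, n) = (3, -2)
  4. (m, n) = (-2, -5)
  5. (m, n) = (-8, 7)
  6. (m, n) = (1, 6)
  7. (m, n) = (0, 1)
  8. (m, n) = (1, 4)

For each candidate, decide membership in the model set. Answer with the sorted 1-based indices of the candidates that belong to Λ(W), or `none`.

6

Numerically τ ≈ 3.30278 and τ' = −1/τ ≈ -0.30278.
[1] lift (8,-4): star map gives 9.21110; window check -1.7 ≤ 9.21110 < -0.7 is false → out
[2] lift (7,-2): star map gives 7.60555; window check -1.7 ≤ 7.60555 < -0.7 is false → out
[3] lift (3,-2): star map gives 3.60555; window check -1.7 ≤ 3.60555 < -0.7 is false → out
[4] lift (-2,-5): star map gives -0.48612; window check -1.7 ≤ -0.48612 < -0.7 is false → out
[5] lift (-8,7): star map gives -10.11943; window check -1.7 ≤ -10.11943 < -0.7 is false → out
[6] lift (1,6): star map gives -0.81665; window check -1.7 ≤ -0.81665 < -0.7 is true → IN Λ
[7] lift (0,1): star map gives -0.30278; window check -1.7 ≤ -0.30278 < -0.7 is false → out
[8] lift (1,4): star map gives -0.21110; window check -1.7 ≤ -0.21110 < -0.7 is false → out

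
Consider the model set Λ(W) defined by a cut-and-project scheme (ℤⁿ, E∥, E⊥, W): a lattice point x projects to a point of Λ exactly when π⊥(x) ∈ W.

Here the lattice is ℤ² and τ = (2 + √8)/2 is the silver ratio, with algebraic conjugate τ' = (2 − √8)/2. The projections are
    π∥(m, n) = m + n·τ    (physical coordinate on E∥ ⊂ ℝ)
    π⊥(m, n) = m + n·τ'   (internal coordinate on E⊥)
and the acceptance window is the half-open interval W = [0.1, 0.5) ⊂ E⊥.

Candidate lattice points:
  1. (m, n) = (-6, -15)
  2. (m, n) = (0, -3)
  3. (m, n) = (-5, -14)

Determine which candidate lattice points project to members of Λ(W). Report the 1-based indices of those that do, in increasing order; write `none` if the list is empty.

Compute τ' = (2−√8)/2 = -0.41421, so π⊥(m,n) = m -0.41421·n.
#1 (-6,-15): internal coord -6 + (-15)·τ' = +0.21320; +0.21320 ∈ [0.1, 0.5) → IN Λ
#2 (0,-3): internal coord 0 + (-3)·τ' = +1.24264; +1.24264 ∉ [0.1, 0.5) → out
#3 (-5,-14): internal coord -5 + (-14)·τ' = +0.79899; +0.79899 ∉ [0.1, 0.5) → out

1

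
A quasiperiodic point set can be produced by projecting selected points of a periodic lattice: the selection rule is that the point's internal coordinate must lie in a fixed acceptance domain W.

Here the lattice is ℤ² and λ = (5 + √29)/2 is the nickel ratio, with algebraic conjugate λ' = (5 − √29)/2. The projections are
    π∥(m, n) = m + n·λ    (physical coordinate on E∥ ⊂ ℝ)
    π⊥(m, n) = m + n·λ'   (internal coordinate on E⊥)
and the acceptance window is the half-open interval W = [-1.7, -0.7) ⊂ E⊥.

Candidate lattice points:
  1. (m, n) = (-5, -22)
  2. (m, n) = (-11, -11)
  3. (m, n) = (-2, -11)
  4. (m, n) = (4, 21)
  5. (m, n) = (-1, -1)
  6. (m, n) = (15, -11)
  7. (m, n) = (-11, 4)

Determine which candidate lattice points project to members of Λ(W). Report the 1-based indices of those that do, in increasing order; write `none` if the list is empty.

Numerically λ ≈ 5.1926 and λ' = −1/λ ≈ -0.1926.
#1 (-5,-22): internal coord -5 + (-22)·λ' = -0.7632; -0.7632 ∈ [-1.7, -0.7) → IN Λ
#2 (-11,-11): internal coord -11 + (-11)·λ' = -8.8816; -8.8816 ∉ [-1.7, -0.7) → out
#3 (-2,-11): internal coord -2 + (-11)·λ' = +0.1184; +0.1184 ∉ [-1.7, -0.7) → out
#4 (4,21): internal coord 4 + (21)·λ' = -0.0442; -0.0442 ∉ [-1.7, -0.7) → out
#5 (-1,-1): internal coord -1 + (-1)·λ' = -0.8074; -0.8074 ∈ [-1.7, -0.7) → IN Λ
#6 (15,-11): internal coord 15 + (-11)·λ' = +17.1184; +17.1184 ∉ [-1.7, -0.7) → out
#7 (-11,4): internal coord -11 + (4)·λ' = -11.7703; -11.7703 ∉ [-1.7, -0.7) → out

1, 5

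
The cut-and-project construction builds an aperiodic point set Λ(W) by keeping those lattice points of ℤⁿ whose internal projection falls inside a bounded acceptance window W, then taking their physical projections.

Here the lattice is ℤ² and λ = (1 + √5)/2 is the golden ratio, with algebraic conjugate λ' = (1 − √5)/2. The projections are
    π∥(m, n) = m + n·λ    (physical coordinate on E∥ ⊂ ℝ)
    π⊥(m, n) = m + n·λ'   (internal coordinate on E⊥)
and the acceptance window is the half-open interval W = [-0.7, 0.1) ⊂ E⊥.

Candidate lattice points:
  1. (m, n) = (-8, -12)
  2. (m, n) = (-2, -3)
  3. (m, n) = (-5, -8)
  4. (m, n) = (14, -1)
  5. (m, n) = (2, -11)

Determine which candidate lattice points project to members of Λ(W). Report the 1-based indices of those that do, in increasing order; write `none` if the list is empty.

λ' = (1−√5)/2 ≈ -0.61803.
#1 (-8,-12): internal coord -8 + (-12)·λ' = -0.58359; -0.58359 ∈ [-0.7, 0.1) → IN Λ
#2 (-2,-3): internal coord -2 + (-3)·λ' = -0.14590; -0.14590 ∈ [-0.7, 0.1) → IN Λ
#3 (-5,-8): internal coord -5 + (-8)·λ' = -0.05573; -0.05573 ∈ [-0.7, 0.1) → IN Λ
#4 (14,-1): internal coord 14 + (-1)·λ' = +14.61803; +14.61803 ∉ [-0.7, 0.1) → out
#5 (2,-11): internal coord 2 + (-11)·λ' = +8.79837; +8.79837 ∉ [-0.7, 0.1) → out

1, 2, 3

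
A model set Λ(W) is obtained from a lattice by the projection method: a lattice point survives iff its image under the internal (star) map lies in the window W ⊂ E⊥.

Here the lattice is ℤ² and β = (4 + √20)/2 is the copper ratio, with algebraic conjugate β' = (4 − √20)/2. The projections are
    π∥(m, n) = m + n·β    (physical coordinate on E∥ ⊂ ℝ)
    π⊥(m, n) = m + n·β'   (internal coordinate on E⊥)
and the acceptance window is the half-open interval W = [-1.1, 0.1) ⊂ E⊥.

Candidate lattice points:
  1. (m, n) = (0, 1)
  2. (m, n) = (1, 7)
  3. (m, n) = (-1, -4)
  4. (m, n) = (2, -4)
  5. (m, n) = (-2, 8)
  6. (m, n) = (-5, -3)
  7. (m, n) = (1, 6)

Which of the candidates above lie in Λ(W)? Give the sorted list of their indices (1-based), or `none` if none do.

1, 2, 3, 7

Numerically β ≈ 4.236068 and β' = −1/β ≈ -0.236068.
[1] lift (0,1): star map gives -0.236068; window check -1.1 ≤ -0.236068 < 0.1 is true → IN Λ
[2] lift (1,7): star map gives -0.652476; window check -1.1 ≤ -0.652476 < 0.1 is true → IN Λ
[3] lift (-1,-4): star map gives -0.055728; window check -1.1 ≤ -0.055728 < 0.1 is true → IN Λ
[4] lift (2,-4): star map gives 2.944272; window check -1.1 ≤ 2.944272 < 0.1 is false → out
[5] lift (-2,8): star map gives -3.888544; window check -1.1 ≤ -3.888544 < 0.1 is false → out
[6] lift (-5,-3): star map gives -4.291796; window check -1.1 ≤ -4.291796 < 0.1 is false → out
[7] lift (1,6): star map gives -0.416408; window check -1.1 ≤ -0.416408 < 0.1 is true → IN Λ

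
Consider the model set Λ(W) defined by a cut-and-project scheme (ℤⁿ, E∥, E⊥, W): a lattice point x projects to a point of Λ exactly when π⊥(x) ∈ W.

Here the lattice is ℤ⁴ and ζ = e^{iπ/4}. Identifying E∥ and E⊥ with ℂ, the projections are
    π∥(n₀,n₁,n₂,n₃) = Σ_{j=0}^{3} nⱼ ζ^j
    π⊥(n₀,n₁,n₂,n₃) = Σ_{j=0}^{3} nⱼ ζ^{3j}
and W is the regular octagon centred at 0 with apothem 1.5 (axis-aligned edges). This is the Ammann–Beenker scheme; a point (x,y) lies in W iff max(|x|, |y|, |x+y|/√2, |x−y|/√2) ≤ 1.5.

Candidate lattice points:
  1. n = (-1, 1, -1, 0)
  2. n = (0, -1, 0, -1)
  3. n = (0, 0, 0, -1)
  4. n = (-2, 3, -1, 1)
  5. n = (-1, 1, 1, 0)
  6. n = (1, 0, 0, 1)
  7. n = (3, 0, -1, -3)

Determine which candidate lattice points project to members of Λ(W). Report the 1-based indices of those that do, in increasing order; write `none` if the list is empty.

With ζ = e^{iπ/4} the internal vectors are ζ^0,ζ^3,ζ^6,ζ^9.
candidate 1: n = (-1, 1, -1, 0) → π⊥ ≈ (-1.707107, +1.707107); max(|x|,|y|,|x±y|/√2) = 2.414214 > 1.5 ⇒ ∉ W
candidate 2: n = (0, -1, 0, -1) → π⊥ ≈ (+0.000000, -1.414214); max(|x|,|y|,|x±y|/√2) = 1.414214 ≤ 1.5 ⇒ ∈ W
candidate 3: n = (0, 0, 0, -1) → π⊥ ≈ (-0.707107, -0.707107); max(|x|,|y|,|x±y|/√2) = 1.000000 ≤ 1.5 ⇒ ∈ W
candidate 4: n = (-2, 3, -1, 1) → π⊥ ≈ (-3.414214, +3.828427); max(|x|,|y|,|x±y|/√2) = 5.121320 > 1.5 ⇒ ∉ W
candidate 5: n = (-1, 1, 1, 0) → π⊥ ≈ (-1.707107, -0.292893); max(|x|,|y|,|x±y|/√2) = 1.707107 > 1.5 ⇒ ∉ W
candidate 6: n = (1, 0, 0, 1) → π⊥ ≈ (+1.707107, +0.707107); max(|x|,|y|,|x±y|/√2) = 1.707107 > 1.5 ⇒ ∉ W
candidate 7: n = (3, 0, -1, -3) → π⊥ ≈ (+0.878680, -1.121320); max(|x|,|y|,|x±y|/√2) = 1.414214 ≤ 1.5 ⇒ ∈ W

2, 3, 7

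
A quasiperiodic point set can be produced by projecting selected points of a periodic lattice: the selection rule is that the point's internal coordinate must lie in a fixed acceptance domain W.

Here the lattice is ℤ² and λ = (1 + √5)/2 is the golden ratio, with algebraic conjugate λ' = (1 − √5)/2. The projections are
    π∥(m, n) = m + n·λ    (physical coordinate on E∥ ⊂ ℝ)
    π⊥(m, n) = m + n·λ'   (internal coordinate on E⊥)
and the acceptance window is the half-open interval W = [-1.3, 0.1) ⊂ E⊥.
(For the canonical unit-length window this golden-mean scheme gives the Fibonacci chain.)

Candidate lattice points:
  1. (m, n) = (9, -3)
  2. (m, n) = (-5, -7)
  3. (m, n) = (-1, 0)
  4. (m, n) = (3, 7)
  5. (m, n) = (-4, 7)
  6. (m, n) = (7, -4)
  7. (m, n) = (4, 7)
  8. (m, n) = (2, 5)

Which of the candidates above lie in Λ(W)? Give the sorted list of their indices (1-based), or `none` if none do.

2, 3, 7, 8

Compute λ' = (1−√5)/2 = -0.61803, so π⊥(m,n) = m -0.61803·n.
[1] lift (9,-3): star map gives 10.85410; window check -1.3 ≤ 10.85410 < 0.1 is false → out
[2] lift (-5,-7): star map gives -0.67376; window check -1.3 ≤ -0.67376 < 0.1 is true → IN Λ
[3] lift (-1,0): star map gives -1.00000; window check -1.3 ≤ -1.00000 < 0.1 is true → IN Λ
[4] lift (3,7): star map gives -1.32624; window check -1.3 ≤ -1.32624 < 0.1 is false → out
[5] lift (-4,7): star map gives -8.32624; window check -1.3 ≤ -8.32624 < 0.1 is false → out
[6] lift (7,-4): star map gives 9.47214; window check -1.3 ≤ 9.47214 < 0.1 is false → out
[7] lift (4,7): star map gives -0.32624; window check -1.3 ≤ -0.32624 < 0.1 is true → IN Λ
[8] lift (2,5): star map gives -1.09017; window check -1.3 ≤ -1.09017 < 0.1 is true → IN Λ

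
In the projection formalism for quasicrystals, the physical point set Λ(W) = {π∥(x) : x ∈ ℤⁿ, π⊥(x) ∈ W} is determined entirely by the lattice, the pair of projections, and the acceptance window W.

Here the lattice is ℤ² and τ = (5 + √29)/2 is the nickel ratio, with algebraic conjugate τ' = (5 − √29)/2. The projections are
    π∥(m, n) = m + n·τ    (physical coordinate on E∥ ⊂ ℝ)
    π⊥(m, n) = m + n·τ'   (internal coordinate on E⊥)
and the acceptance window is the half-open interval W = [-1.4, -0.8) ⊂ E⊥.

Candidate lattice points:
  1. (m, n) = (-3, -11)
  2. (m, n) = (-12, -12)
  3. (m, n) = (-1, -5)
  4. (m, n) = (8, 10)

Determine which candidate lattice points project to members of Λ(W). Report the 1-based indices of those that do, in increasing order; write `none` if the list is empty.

τ' = (5−√29)/2 ≈ -0.19258.
[1] lift (-3,-11): star map gives -0.88159; window check -1.4 ≤ -0.88159 < -0.8 is true → IN Λ
[2] lift (-12,-12): star map gives -9.68901; window check -1.4 ≤ -9.68901 < -0.8 is false → out
[3] lift (-1,-5): star map gives -0.03709; window check -1.4 ≤ -0.03709 < -0.8 is false → out
[4] lift (8,10): star map gives 6.07418; window check -1.4 ≤ 6.07418 < -0.8 is false → out

1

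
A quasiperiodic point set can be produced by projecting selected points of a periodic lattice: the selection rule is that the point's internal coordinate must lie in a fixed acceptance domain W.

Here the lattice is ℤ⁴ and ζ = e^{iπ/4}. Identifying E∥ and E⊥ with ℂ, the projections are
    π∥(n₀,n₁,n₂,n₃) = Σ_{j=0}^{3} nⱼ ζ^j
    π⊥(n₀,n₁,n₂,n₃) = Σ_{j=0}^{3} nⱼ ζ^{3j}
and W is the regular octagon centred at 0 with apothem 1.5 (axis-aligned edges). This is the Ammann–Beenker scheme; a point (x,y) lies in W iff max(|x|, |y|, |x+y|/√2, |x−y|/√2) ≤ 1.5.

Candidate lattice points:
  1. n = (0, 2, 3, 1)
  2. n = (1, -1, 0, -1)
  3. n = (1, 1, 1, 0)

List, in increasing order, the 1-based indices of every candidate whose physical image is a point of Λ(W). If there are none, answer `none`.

1, 3

π⊥(n) = n₀ + n₁ζ³ + n₂ζ⁶ + n₃ζ⁹ where ζ = e^{iπ/4}.
#1 (0, 2, 3, 1): internal (-0.70711, -0.87868); octagon support 1.12132 vs apothem 1.5 → ∈ W
#2 (1, -1, 0, -1): internal (1.00000, -1.41421); octagon support 1.70711 vs apothem 1.5 → ∉ W
#3 (1, 1, 1, 0): internal (0.29289, -0.29289); octagon support 0.41421 vs apothem 1.5 → ∈ W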